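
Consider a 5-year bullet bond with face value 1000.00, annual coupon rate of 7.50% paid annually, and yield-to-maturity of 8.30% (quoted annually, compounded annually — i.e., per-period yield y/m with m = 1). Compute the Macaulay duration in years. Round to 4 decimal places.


Answer: Macaulay duration = 4.3376 years

Derivation:
Coupon per period c = face * coupon_rate / m = 75.000000
Periods per year m = 1; per-period yield y/m = 0.083000
Number of cashflows N = 5
Cashflows (t years, CF_t, discount factor 1/(1+y/m)^(m*t), PV):
  t = 1.0000: CF_t = 75.000000, DF = 0.923361, PV = 69.252078
  t = 2.0000: CF_t = 75.000000, DF = 0.852596, PV = 63.944670
  t = 3.0000: CF_t = 75.000000, DF = 0.787254, PV = 59.044017
  t = 4.0000: CF_t = 75.000000, DF = 0.726919, PV = 54.518944
  t = 5.0000: CF_t = 1075.000000, DF = 0.671209, PV = 721.549585
Price P = sum_t PV_t = 968.309293
Macaulay numerator sum_t t * PV_t:
  t * PV_t at t = 1.0000: 69.252078
  t * PV_t at t = 2.0000: 127.889340
  t * PV_t at t = 3.0000: 177.132050
  t * PV_t at t = 4.0000: 218.075777
  t * PV_t at t = 5.0000: 3607.747924
Macaulay duration D = (sum_t t * PV_t) / P = 4200.097168 / 968.309293 = 4.337557


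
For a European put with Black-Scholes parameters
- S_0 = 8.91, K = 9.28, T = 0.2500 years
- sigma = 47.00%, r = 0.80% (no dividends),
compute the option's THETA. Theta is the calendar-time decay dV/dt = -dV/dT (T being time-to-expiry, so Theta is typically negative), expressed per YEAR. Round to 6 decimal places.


Answer: Theta = -1.623521

Derivation:
d1 = -0.0471268311; d2 = -0.2821268311
phi(d1) = 0.3984995132; exp(-qT) = 1.0000000000; exp(-rT) = 0.9980019987
Theta = -S*exp(-qT)*phi(d1)*sigma/(2*sqrt(T)) + r*K*exp(-rT)*N(-d2) - q*S*exp(-qT)*N(-d1)
N(-d1) = 0.5187939285; N(-d2) = 0.6110768699; sqrt(T) = 0.5000000000
Term 1 = -8.9100 * 1.0000000000 * 0.3984995132 * 0.4700 / (2 * 0.5000000000) = -1.6687964114
Term 2 = 0.0080 * 9.2800 * 0.9980019987 * 0.6110768699 = 0.0452757048
Term 3 = 0 (no dividend yield, q = 0)
Theta = -1.6687964114 + (0.0452757048) + (0.0000000000) = -1.623521


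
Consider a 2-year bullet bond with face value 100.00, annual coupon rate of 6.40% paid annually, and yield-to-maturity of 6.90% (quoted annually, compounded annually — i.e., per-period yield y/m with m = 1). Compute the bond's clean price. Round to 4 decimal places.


Answer: Price = 99.0947

Derivation:
Coupon per period c = face * coupon_rate / m = 6.400000
Periods per year m = 1; per-period yield y/m = 0.069000
Number of cashflows N = 2
Cashflows (t years, CF_t, discount factor 1/(1+y/m)^(m*t), PV):
  t = 1.0000: CF_t = 6.400000, DF = 0.935454, PV = 5.986904
  t = 2.0000: CF_t = 106.400000, DF = 0.875074, PV = 93.107833
Price P = sum_t PV_t = 99.094736


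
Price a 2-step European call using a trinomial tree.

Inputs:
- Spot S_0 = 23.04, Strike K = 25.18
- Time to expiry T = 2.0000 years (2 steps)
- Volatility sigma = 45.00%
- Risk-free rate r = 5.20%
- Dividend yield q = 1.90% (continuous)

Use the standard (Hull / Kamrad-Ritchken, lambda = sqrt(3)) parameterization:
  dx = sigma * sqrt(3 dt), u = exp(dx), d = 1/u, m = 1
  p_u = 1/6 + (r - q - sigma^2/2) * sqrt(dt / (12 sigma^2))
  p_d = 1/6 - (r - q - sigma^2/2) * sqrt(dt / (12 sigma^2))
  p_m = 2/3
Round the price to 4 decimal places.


Answer: Price = V(0,0) = 4.8470

Derivation:
dt = T/N = 1.000000; dx = sigma*sqrt(3*dt) = 0.779423
u = exp(dx) = 2.180214; d = 1/u = 0.458671
p_u = 0.122884, p_m = 0.666667, p_d = 0.210449
Discount per step: exp(-r*dt) = 0.949329
Stock lattice S(k, j) with j the centered position index:
  k=0: S(0,+0) = 23.0400
  k=1: S(1,-1) = 10.5678; S(1,+0) = 23.0400; S(1,+1) = 50.2321
  k=2: S(2,-2) = 4.8471; S(2,-1) = 10.5678; S(2,+0) = 23.0400; S(2,+1) = 50.2321; S(2,+2) = 109.5168
Terminal payoffs V(N, j) = max(S_T - K, 0):
  V(2,-2) = 0.000000; V(2,-1) = 0.000000; V(2,+0) = 0.000000; V(2,+1) = 25.052122; V(2,+2) = 84.336756
Backward induction: V(k, j) = exp(-r*dt) * [p_u * V(k+1, j+1) + p_m * V(k+1, j) + p_d * V(k+1, j-1)]
  V(1,-1) = exp(-r*dt) * [p_u*0.000000 + p_m*0.000000 + p_d*0.000000] = 0.000000
  V(1,+0) = exp(-r*dt) * [p_u*25.052122 + p_m*0.000000 + p_d*0.000000] = 2.922520
  V(1,+1) = exp(-r*dt) * [p_u*84.336756 + p_m*25.052122 + p_d*0.000000] = 25.693657
  V(0,+0) = exp(-r*dt) * [p_u*25.693657 + p_m*2.922520 + p_d*0.000000] = 4.846982


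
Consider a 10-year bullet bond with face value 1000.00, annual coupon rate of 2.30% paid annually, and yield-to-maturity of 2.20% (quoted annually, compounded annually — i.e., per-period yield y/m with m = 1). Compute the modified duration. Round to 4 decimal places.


Answer: Modified duration = 8.8569

Derivation:
Coupon per period c = face * coupon_rate / m = 23.000000
Periods per year m = 1; per-period yield y/m = 0.022000
Number of cashflows N = 10
Cashflows (t years, CF_t, discount factor 1/(1+y/m)^(m*t), PV):
  t = 1.0000: CF_t = 23.000000, DF = 0.978474, PV = 22.504892
  t = 2.0000: CF_t = 23.000000, DF = 0.957411, PV = 22.020443
  t = 3.0000: CF_t = 23.000000, DF = 0.936801, PV = 21.546421
  t = 4.0000: CF_t = 23.000000, DF = 0.916635, PV = 21.082604
  t = 5.0000: CF_t = 23.000000, DF = 0.896903, PV = 20.628771
  t = 6.0000: CF_t = 23.000000, DF = 0.877596, PV = 20.184708
  t = 7.0000: CF_t = 23.000000, DF = 0.858704, PV = 19.750203
  t = 8.0000: CF_t = 23.000000, DF = 0.840220, PV = 19.325052
  t = 9.0000: CF_t = 23.000000, DF = 0.822133, PV = 18.909053
  t = 10.0000: CF_t = 1023.000000, DF = 0.804435, PV = 822.937164
Price P = sum_t PV_t = 1008.889311
First compute Macaulay numerator sum_t t * PV_t:
  t * PV_t at t = 1.0000: 22.504892
  t * PV_t at t = 2.0000: 44.040885
  t * PV_t at t = 3.0000: 64.639264
  t * PV_t at t = 4.0000: 84.330416
  t * PV_t at t = 5.0000: 103.143856
  t * PV_t at t = 6.0000: 121.108245
  t * PV_t at t = 7.0000: 138.251422
  t * PV_t at t = 8.0000: 154.600415
  t * PV_t at t = 9.0000: 170.181475
  t * PV_t at t = 10.0000: 8229.371643
Macaulay duration D = 9132.172513 / 1008.889311 = 9.051709
Modified duration = D / (1 + y/m) = 9.051709 / (1 + 0.022000) = 8.856858


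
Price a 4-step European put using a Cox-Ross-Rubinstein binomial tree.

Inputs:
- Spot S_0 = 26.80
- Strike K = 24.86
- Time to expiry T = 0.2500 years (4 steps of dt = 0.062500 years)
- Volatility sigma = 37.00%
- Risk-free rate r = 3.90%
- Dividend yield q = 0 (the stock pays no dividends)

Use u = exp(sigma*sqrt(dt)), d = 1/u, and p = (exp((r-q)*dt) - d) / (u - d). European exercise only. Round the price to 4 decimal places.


dt = T/N = 0.062500
u = exp(sigma*sqrt(dt)) = 1.096913; d = 1/u = 0.911649
p = (exp((r-q)*dt) - d) / (u - d) = 0.490064
Discount per step: exp(-r*dt) = 0.997565
Stock lattice S(k, i) with i counting down-moves:
  k=0: S(0,0) = 26.8000
  k=1: S(1,0) = 29.3973; S(1,1) = 24.4322
  k=2: S(2,0) = 32.2463; S(2,1) = 26.8000; S(2,2) = 22.2736
  k=3: S(3,0) = 35.3713; S(3,1) = 29.3973; S(3,2) = 24.4322; S(3,3) = 20.3057
  k=4: S(4,0) = 38.7993; S(4,1) = 32.2463; S(4,2) = 26.8000; S(4,3) = 22.2736; S(4,4) = 18.5117
Terminal payoffs V(N, i) = max(K - S_T, 0):
  V(4,0) = 0.000000; V(4,1) = 0.000000; V(4,2) = 0.000000; V(4,3) = 2.586405; V(4,4) = 6.348320
Backward induction: V(k, i) = exp(-r*dt) * [p * V(k+1, i) + (1-p) * V(k+1, i+1)].
  V(3,0) = exp(-r*dt) * [p*0.000000 + (1-p)*0.000000] = 0.000000
  V(3,1) = exp(-r*dt) * [p*0.000000 + (1-p)*0.000000] = 0.000000
  V(3,2) = exp(-r*dt) * [p*0.000000 + (1-p)*2.586405] = 1.315689
  V(3,3) = exp(-r*dt) * [p*2.586405 + (1-p)*6.348320] = 4.493772
  V(2,0) = exp(-r*dt) * [p*0.000000 + (1-p)*0.000000] = 0.000000
  V(2,1) = exp(-r*dt) * [p*0.000000 + (1-p)*1.315689] = 0.669283
  V(2,2) = exp(-r*dt) * [p*1.315689 + (1-p)*4.493772] = 2.929158
  V(1,0) = exp(-r*dt) * [p*0.000000 + (1-p)*0.669283] = 0.340460
  V(1,1) = exp(-r*dt) * [p*0.669283 + (1-p)*2.929158] = 1.817239
  V(0,0) = exp(-r*dt) * [p*0.340460 + (1-p)*1.817239] = 1.090860

Answer: Price = V(0,0) = 1.0909


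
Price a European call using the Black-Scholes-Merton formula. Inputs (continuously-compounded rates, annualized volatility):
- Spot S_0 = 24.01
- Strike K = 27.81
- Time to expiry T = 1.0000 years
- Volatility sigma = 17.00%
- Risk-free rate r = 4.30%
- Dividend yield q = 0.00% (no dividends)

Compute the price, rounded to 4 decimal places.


d1 = (ln(S/K) + (r - q + 0.5*sigma^2) * T) / (sigma * sqrt(T)) = -0.52632505
d2 = d1 - sigma * sqrt(T) = -0.69632505
exp(-rT) = 0.95791139; exp(-qT) = 1.00000000
C = S_0 * exp(-qT) * N(d1) - K * exp(-rT) * N(d2)
N(d1) = 0.29933119; N(d2) = 0.24311265
C = 24.0100 * 1.00000000 * 0.29933119 - 27.8100 * 0.95791139 * 0.24311265 = 0.7105

Answer: Price = 0.7105


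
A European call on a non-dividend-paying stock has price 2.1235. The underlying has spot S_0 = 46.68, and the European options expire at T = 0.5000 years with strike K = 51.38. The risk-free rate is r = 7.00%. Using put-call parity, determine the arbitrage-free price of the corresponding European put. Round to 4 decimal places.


Answer: Put price = 5.0563

Derivation:
Put-call parity: C - P = S_0 * exp(-qT) - K * exp(-rT).
S_0 * exp(-qT) = 46.6800 * 1.00000000 = 46.68000000
K * exp(-rT) = 51.3800 * 0.96560542 = 49.61280629
P = C - S*exp(-qT) + K*exp(-rT)
P = 2.1235 - 46.68000000 + 49.61280629 = 5.0563


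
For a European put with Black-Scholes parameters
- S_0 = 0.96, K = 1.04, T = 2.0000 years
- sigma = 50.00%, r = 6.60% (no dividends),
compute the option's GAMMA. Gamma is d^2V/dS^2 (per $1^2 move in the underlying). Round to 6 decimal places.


d1 = 0.4270320981; d2 = -0.2800746831
phi(d1) = 0.3641764633; exp(-qT) = 1.0000000000; exp(-rT) = 0.8763409951
Gamma = exp(-qT) * phi(d1) / (S * sigma * sqrt(T)) = 1.0000000000 * 0.3641764633 / (0.9600 * 0.5000 * 1.4142135624) = 0.536483

Answer: Gamma = 0.536483


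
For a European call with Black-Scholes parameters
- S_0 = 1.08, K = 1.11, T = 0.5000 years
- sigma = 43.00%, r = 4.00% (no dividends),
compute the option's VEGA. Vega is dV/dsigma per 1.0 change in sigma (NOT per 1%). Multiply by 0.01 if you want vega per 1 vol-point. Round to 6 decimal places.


d1 = 0.1276937030; d2 = -0.1763622129
phi(d1) = 0.3957029901; exp(-qT) = 1.0000000000; exp(-rT) = 0.9801986733
Vega = S * exp(-qT) * phi(d1) * sqrt(T) = 1.0800 * 1.0000000000 * 0.3957029901 * 0.7071067812 = 0.302189

Answer: Vega = 0.302189


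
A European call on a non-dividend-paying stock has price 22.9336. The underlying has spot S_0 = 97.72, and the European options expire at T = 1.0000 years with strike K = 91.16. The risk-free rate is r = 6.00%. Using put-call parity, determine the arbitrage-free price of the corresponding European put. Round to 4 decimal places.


Put-call parity: C - P = S_0 * exp(-qT) - K * exp(-rT).
S_0 * exp(-qT) = 97.7200 * 1.00000000 = 97.72000000
K * exp(-rT) = 91.1600 * 0.94176453 = 85.85125488
P = C - S*exp(-qT) + K*exp(-rT)
P = 22.9336 - 97.72000000 + 85.85125488 = 11.0649

Answer: Put price = 11.0649


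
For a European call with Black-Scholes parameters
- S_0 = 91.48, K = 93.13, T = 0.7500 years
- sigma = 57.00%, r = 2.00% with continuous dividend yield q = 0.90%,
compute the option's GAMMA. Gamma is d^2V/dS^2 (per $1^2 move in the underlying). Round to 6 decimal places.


Answer: Gamma = 0.008551

Derivation:
d1 = 0.2273169868; d2 = -0.2663174933
phi(d1) = 0.3887670183; exp(-qT) = 0.9932727301; exp(-rT) = 0.9851119396
Gamma = exp(-qT) * phi(d1) / (S * sigma * sqrt(T)) = 0.9932727301 * 0.3887670183 / (91.4800 * 0.5700 * 0.8660254038) = 0.008551


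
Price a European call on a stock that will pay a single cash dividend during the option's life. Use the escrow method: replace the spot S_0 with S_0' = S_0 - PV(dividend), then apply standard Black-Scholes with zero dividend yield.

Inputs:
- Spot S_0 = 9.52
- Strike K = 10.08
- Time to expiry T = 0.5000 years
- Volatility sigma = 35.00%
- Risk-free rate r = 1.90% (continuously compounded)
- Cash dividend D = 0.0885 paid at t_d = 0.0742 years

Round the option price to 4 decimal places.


Answer: Price = 0.7046

Derivation:
PV(D) = D * exp(-r * t_d) = 0.0885 * 0.99859119 = 0.08837532
S_0' = S_0 - PV(D) = 9.5200 - 0.08837532 = 9.43162468
d1 = (ln(S_0'/K) + (r + sigma^2/2)*T) / (sigma*sqrt(T)) = -0.10651005
d2 = d1 - sigma*sqrt(T) = -0.35399742
exp(-rT) = 0.99054498
N(d1) = 0.45758884; N(d2) = 0.36167041
C = S_0' * N(d1) - K * exp(-rT) * N(d2) = 9.43162468 * 0.45758884 - 10.0800 * 0.99054498 * 0.36167041 = 0.7046


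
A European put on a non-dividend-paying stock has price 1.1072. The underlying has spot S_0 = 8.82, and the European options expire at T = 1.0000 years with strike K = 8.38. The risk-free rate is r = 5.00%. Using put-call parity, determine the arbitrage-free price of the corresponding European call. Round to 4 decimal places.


Answer: Call price = 1.9559

Derivation:
Put-call parity: C - P = S_0 * exp(-qT) - K * exp(-rT).
S_0 * exp(-qT) = 8.8200 * 1.00000000 = 8.82000000
K * exp(-rT) = 8.3800 * 0.95122942 = 7.97130258
C = P + S*exp(-qT) - K*exp(-rT)
C = 1.1072 + 8.82000000 - 7.97130258 = 1.9559


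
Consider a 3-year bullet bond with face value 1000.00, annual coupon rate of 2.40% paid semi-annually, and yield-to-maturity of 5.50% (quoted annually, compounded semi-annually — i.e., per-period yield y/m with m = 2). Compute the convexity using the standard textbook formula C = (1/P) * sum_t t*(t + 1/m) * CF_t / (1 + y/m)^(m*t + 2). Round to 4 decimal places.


Coupon per period c = face * coupon_rate / m = 12.000000
Periods per year m = 2; per-period yield y/m = 0.027500
Number of cashflows N = 6
Cashflows (t years, CF_t, discount factor 1/(1+y/m)^(m*t), PV):
  t = 0.5000: CF_t = 12.000000, DF = 0.973236, PV = 11.678832
  t = 1.0000: CF_t = 12.000000, DF = 0.947188, PV = 11.366260
  t = 1.5000: CF_t = 12.000000, DF = 0.921838, PV = 11.062053
  t = 2.0000: CF_t = 12.000000, DF = 0.897166, PV = 10.765989
  t = 2.5000: CF_t = 12.000000, DF = 0.873154, PV = 10.477848
  t = 3.0000: CF_t = 1012.000000, DF = 0.849785, PV = 859.982333
Price P = sum_t PV_t = 915.333315
Convexity numerator sum_t t*(t + 1/m) * CF_t / (1+y/m)^(m*t + 2):
  t = 0.5000: term = 5.531027
  t = 1.0000: term = 16.148983
  t = 1.5000: term = 31.433544
  t = 2.0000: term = 50.987095
  t = 2.5000: term = 74.433715
  t = 3.0000: term = 8552.934915
Convexity = (1/P) * sum = 8731.469278 / 915.333315 = 9.539114

Answer: Convexity = 9.5391


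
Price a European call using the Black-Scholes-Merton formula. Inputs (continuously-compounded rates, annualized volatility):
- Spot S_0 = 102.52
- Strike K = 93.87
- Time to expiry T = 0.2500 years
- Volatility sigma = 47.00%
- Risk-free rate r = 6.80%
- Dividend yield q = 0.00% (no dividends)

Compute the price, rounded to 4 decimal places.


d1 = (ln(S/K) + (r - q + 0.5*sigma^2) * T) / (sigma * sqrt(T)) = 0.56493428
d2 = d1 - sigma * sqrt(T) = 0.32993428
exp(-rT) = 0.98314368; exp(-qT) = 1.00000000
C = S_0 * exp(-qT) * N(d1) - K * exp(-rT) * N(d2)
N(d1) = 0.71394077; N(d2) = 0.62927519
C = 102.5200 * 1.00000000 * 0.71394077 - 93.8700 * 0.98314368 * 0.62927519 = 15.1188

Answer: Price = 15.1188


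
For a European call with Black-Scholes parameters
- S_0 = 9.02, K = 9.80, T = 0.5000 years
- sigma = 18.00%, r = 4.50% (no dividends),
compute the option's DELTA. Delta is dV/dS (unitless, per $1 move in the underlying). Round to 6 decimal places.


d1 = -0.4112065689; d2 = -0.5384857895
phi(d1) = 0.3665999960; exp(-qT) = 1.0000000000; exp(-rT) = 0.9777512372
N(d1) = 0.3404605360
Delta = exp(-qT) * N(d1) = 1.0000000000 * 0.3404605360 = 0.340461

Answer: Delta = 0.340461


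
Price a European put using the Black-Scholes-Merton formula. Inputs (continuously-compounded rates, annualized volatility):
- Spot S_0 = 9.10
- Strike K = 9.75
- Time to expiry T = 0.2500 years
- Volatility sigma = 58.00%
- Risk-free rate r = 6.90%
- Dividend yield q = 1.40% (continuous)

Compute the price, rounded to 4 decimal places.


d1 = (ln(S/K) + (r - q + 0.5*sigma^2) * T) / (sigma * sqrt(T)) = -0.04549266
d2 = d1 - sigma * sqrt(T) = -0.33549266
exp(-rT) = 0.98289793; exp(-qT) = 0.99650612
P = K * exp(-rT) * N(-d2) - S_0 * exp(-qT) * N(-d1)
N(-d1) = 0.51814269; N(-d2) = 0.63137326
P = 9.7500 * 0.98289793 * 0.63137326 - 9.1000 * 0.99650612 * 0.51814269 = 1.3520

Answer: Price = 1.3520


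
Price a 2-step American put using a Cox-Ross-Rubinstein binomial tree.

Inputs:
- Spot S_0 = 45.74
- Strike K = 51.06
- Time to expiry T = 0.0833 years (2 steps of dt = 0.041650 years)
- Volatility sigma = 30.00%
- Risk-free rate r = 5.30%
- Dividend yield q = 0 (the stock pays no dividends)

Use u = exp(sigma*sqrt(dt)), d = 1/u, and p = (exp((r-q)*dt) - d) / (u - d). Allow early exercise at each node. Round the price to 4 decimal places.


dt = T/N = 0.041650
u = exp(sigma*sqrt(dt)) = 1.063138; d = 1/u = 0.940612
p = (exp((r-q)*dt) - d) / (u - d) = 0.502735
Discount per step: exp(-r*dt) = 0.997795
Stock lattice S(k, i) with i counting down-moves:
  k=0: S(0,0) = 45.7400
  k=1: S(1,0) = 48.6279; S(1,1) = 43.0236
  k=2: S(2,0) = 51.6982; S(2,1) = 45.7400; S(2,2) = 40.4685
Terminal payoffs V(N, i) = max(K - S_T, 0):
  V(2,0) = 0.000000; V(2,1) = 5.320000; V(2,2) = 10.591528
Backward induction: V(k, i) = exp(-r*dt) * [p * V(k+1, i) + (1-p) * V(k+1, i+1)]; then take max(V_cont, immediate exercise) for American.
  V(1,0) = exp(-r*dt) * [p*0.000000 + (1-p)*5.320000] = 2.639619; exercise = 2.432064; V(1,0) = max -> 2.639619
  V(1,1) = exp(-r*dt) * [p*5.320000 + (1-p)*10.591528] = 7.923838; exercise = 8.036426; V(1,1) = max -> 8.036426
  V(0,0) = exp(-r*dt) * [p*2.639619 + (1-p)*8.036426] = 5.311527; exercise = 5.320000; V(0,0) = max -> 5.320000

Answer: Price = V(0,0) = 5.3200


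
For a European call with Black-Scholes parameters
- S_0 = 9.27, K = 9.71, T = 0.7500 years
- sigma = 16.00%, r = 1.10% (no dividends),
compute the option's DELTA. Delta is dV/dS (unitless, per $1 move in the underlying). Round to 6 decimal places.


Answer: Delta = 0.418455

Derivation:
d1 = -0.2058463196; d2 = -0.3444103842
phi(d1) = 0.3905790541; exp(-qT) = 1.0000000000; exp(-rT) = 0.9917839379
N(d1) = 0.4184554791
Delta = exp(-qT) * N(d1) = 1.0000000000 * 0.4184554791 = 0.418455


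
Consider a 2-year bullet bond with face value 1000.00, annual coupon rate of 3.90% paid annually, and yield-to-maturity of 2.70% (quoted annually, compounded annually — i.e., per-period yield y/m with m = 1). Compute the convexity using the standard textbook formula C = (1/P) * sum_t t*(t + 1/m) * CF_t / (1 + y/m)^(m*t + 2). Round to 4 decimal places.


Coupon per period c = face * coupon_rate / m = 39.000000
Periods per year m = 1; per-period yield y/m = 0.027000
Number of cashflows N = 2
Cashflows (t years, CF_t, discount factor 1/(1+y/m)^(m*t), PV):
  t = 1.0000: CF_t = 39.000000, DF = 0.973710, PV = 37.974684
  t = 2.0000: CF_t = 1039.000000, DF = 0.948111, PV = 985.087165
Price P = sum_t PV_t = 1023.061848
Convexity numerator sum_t t*(t + 1/m) * CF_t / (1+y/m)^(m*t + 2):
  t = 1.0000: term = 72.008418
  t = 2.0000: term = 5603.830925
Convexity = (1/P) * sum = 5675.839343 / 1023.061848 = 5.547895

Answer: Convexity = 5.5479


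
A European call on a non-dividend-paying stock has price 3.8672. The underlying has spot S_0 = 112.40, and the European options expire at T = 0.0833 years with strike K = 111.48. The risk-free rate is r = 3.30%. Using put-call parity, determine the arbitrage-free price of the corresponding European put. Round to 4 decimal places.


Answer: Put price = 2.6412

Derivation:
Put-call parity: C - P = S_0 * exp(-qT) - K * exp(-rT).
S_0 * exp(-qT) = 112.4000 * 1.00000000 = 112.40000000
K * exp(-rT) = 111.4800 * 0.99725487 = 111.17397344
P = C - S*exp(-qT) + K*exp(-rT)
P = 3.8672 - 112.40000000 + 111.17397344 = 2.6412


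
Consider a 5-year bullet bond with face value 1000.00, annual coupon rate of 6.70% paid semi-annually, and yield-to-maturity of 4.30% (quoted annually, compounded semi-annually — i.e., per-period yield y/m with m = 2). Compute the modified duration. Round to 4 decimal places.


Answer: Modified duration = 4.2775

Derivation:
Coupon per period c = face * coupon_rate / m = 33.500000
Periods per year m = 2; per-period yield y/m = 0.021500
Number of cashflows N = 10
Cashflows (t years, CF_t, discount factor 1/(1+y/m)^(m*t), PV):
  t = 0.5000: CF_t = 33.500000, DF = 0.978953, PV = 32.794909
  t = 1.0000: CF_t = 33.500000, DF = 0.958348, PV = 32.104659
  t = 1.5000: CF_t = 33.500000, DF = 0.938177, PV = 31.428937
  t = 2.0000: CF_t = 33.500000, DF = 0.918431, PV = 30.767437
  t = 2.5000: CF_t = 33.500000, DF = 0.899100, PV = 30.119860
  t = 3.0000: CF_t = 33.500000, DF = 0.880177, PV = 29.485913
  t = 3.5000: CF_t = 33.500000, DF = 0.861651, PV = 28.865309
  t = 4.0000: CF_t = 33.500000, DF = 0.843515, PV = 28.257767
  t = 4.5000: CF_t = 33.500000, DF = 0.825762, PV = 27.663012
  t = 5.0000: CF_t = 1033.500000, DF = 0.808381, PV = 835.462135
Price P = sum_t PV_t = 1106.949939
First compute Macaulay numerator sum_t t * PV_t:
  t * PV_t at t = 0.5000: 16.397455
  t * PV_t at t = 1.0000: 32.104659
  t * PV_t at t = 1.5000: 47.143406
  t * PV_t at t = 2.0000: 61.534874
  t * PV_t at t = 2.5000: 75.299651
  t * PV_t at t = 3.0000: 88.457739
  t * PV_t at t = 3.5000: 101.028581
  t * PV_t at t = 4.0000: 113.031068
  t * PV_t at t = 4.5000: 124.483555
  t * PV_t at t = 5.0000: 4177.310673
Macaulay duration D = 4836.791661 / 1106.949939 = 4.369476
Modified duration = D / (1 + y/m) = 4.369476 / (1 + 0.021500) = 4.277510


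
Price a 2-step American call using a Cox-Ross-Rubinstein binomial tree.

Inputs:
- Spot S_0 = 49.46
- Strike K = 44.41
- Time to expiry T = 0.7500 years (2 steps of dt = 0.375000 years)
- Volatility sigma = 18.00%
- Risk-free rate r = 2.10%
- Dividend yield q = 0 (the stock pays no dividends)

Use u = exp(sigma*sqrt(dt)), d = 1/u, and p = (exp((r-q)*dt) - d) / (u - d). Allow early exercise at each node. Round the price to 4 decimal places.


Answer: Price = V(0,0) = 6.8711

Derivation:
dt = T/N = 0.375000
u = exp(sigma*sqrt(dt)) = 1.116532; d = 1/u = 0.895631
p = (exp((r-q)*dt) - d) / (u - d) = 0.508261
Discount per step: exp(-r*dt) = 0.992156
Stock lattice S(k, i) with i counting down-moves:
  k=0: S(0,0) = 49.4600
  k=1: S(1,0) = 55.2236; S(1,1) = 44.2979
  k=2: S(2,0) = 61.6589; S(2,1) = 49.4600; S(2,2) = 39.6746
Terminal payoffs V(N, i) = max(S_T - K, 0):
  V(2,0) = 17.248947; V(2,1) = 5.050000; V(2,2) = 0.000000
Backward induction: V(k, i) = exp(-r*dt) * [p * V(k+1, i) + (1-p) * V(k+1, i+1)]; then take max(V_cont, immediate exercise) for American.
  V(1,0) = exp(-r*dt) * [p*17.248947 + (1-p)*5.050000] = 11.162005; exercise = 10.813650; V(1,0) = max -> 11.162005
  V(1,1) = exp(-r*dt) * [p*5.050000 + (1-p)*0.000000] = 2.546586; exercise = 0.000000; V(1,1) = max -> 2.546586
  V(0,0) = exp(-r*dt) * [p*11.162005 + (1-p)*2.546586] = 6.871147; exercise = 5.050000; V(0,0) = max -> 6.871147


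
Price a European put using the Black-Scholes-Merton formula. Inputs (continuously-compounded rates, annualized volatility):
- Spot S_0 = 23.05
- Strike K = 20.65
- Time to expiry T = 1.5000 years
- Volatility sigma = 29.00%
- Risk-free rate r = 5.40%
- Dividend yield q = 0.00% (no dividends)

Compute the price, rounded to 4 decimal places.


d1 = (ln(S/K) + (r - q + 0.5*sigma^2) * T) / (sigma * sqrt(T)) = 0.71521004
d2 = d1 - sigma * sqrt(T) = 0.36003403
exp(-rT) = 0.92219369; exp(-qT) = 1.00000000
P = K * exp(-rT) * N(-d2) - S_0 * exp(-qT) * N(-d1)
N(-d1) = 0.23723963; N(-d2) = 0.35941084
P = 20.6500 * 0.92219369 * 0.35941084 - 23.0500 * 1.00000000 * 0.23723963 = 1.3760

Answer: Price = 1.3760


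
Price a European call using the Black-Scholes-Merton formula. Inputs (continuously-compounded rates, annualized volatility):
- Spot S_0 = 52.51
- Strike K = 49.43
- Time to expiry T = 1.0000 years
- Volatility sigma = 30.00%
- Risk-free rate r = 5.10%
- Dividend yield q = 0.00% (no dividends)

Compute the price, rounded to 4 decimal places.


d1 = (ln(S/K) + (r - q + 0.5*sigma^2) * T) / (sigma * sqrt(T)) = 0.52148700
d2 = d1 - sigma * sqrt(T) = 0.22148700
exp(-rT) = 0.95027867; exp(-qT) = 1.00000000
C = S_0 * exp(-qT) * N(d1) - K * exp(-rT) * N(d2)
N(d1) = 0.69898622; N(d2) = 0.58764337
C = 52.5100 * 1.00000000 * 0.69898622 - 49.4300 * 0.95027867 * 0.58764337 = 9.1008

Answer: Price = 9.1008


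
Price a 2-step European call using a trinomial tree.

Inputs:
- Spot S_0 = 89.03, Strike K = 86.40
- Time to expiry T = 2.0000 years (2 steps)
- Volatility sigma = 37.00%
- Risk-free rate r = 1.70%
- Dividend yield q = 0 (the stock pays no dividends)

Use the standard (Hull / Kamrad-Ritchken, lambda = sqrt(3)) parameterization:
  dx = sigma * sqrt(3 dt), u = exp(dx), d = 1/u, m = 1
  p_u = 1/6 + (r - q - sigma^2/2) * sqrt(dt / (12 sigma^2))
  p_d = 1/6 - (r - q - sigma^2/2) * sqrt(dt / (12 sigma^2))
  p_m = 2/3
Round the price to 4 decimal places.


dt = T/N = 1.000000; dx = sigma*sqrt(3*dt) = 0.640859
u = exp(dx) = 1.898110; d = 1/u = 0.526840
p_u = 0.126525, p_m = 0.666667, p_d = 0.206808
Discount per step: exp(-r*dt) = 0.983144
Stock lattice S(k, j) with j the centered position index:
  k=0: S(0,+0) = 89.0300
  k=1: S(1,-1) = 46.9045; S(1,+0) = 89.0300; S(1,+1) = 168.9888
  k=2: S(2,-2) = 24.7112; S(2,-1) = 46.9045; S(2,+0) = 89.0300; S(2,+1) = 168.9888; S(2,+2) = 320.7593
Terminal payoffs V(N, j) = max(S_T - K, 0):
  V(2,-2) = 0.000000; V(2,-1) = 0.000000; V(2,+0) = 2.630000; V(2,+1) = 82.588758; V(2,+2) = 234.359297
Backward induction: V(k, j) = exp(-r*dt) * [p_u * V(k+1, j+1) + p_m * V(k+1, j) + p_d * V(k+1, j-1)]
  V(1,-1) = exp(-r*dt) * [p_u*2.630000 + p_m*0.000000 + p_d*0.000000] = 0.327152
  V(1,+0) = exp(-r*dt) * [p_u*82.588758 + p_m*2.630000 + p_d*0.000000] = 11.997198
  V(1,+1) = exp(-r*dt) * [p_u*234.359297 + p_m*82.588758 + p_d*2.630000] = 83.818346
  V(0,+0) = exp(-r*dt) * [p_u*83.818346 + p_m*11.997198 + p_d*0.327152] = 18.356201

Answer: Price = V(0,0) = 18.3562


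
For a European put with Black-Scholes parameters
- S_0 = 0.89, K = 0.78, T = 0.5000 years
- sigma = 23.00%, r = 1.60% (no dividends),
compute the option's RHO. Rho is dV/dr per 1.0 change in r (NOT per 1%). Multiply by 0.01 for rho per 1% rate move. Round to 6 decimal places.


d1 = 0.9416974064; d2 = 0.7790628468
phi(d1) = 0.2560620360; exp(-qT) = 1.0000000000; exp(-rT) = 0.9920319148
N(-d2) = 0.2179713473
Rho = -K*T*exp(-rT)*N(-d2) = -0.7800 * 0.5000 * 0.9920319148 * 0.2179713473 = -0.084331

Answer: Rho = -0.084331


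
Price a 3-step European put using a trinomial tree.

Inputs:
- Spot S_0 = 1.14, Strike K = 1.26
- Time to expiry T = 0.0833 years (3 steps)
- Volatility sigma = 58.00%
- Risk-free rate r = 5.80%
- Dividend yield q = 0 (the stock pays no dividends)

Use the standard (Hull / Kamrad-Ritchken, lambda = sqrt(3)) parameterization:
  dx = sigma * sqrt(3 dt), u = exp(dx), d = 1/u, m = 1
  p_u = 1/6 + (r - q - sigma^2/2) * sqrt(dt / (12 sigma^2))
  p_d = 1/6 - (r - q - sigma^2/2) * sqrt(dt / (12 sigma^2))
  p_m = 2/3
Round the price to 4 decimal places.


dt = T/N = 0.027767; dx = sigma*sqrt(3*dt) = 0.167398
u = exp(dx) = 1.182225; d = 1/u = 0.845863
p_u = 0.157527, p_m = 0.666667, p_d = 0.175806
Discount per step: exp(-r*dt) = 0.998391
Stock lattice S(k, j) with j the centered position index:
  k=0: S(0,+0) = 1.1400
  k=1: S(1,-1) = 0.9643; S(1,+0) = 1.1400; S(1,+1) = 1.3477
  k=2: S(2,-2) = 0.8157; S(2,-1) = 0.9643; S(2,+0) = 1.1400; S(2,+1) = 1.3477; S(2,+2) = 1.5933
  k=3: S(3,-3) = 0.6899; S(3,-2) = 0.8157; S(3,-1) = 0.9643; S(3,+0) = 1.1400; S(3,+1) = 1.3477; S(3,+2) = 1.5933; S(3,+3) = 1.8837
Terminal payoffs V(N, j) = max(K - S_T, 0):
  V(3,-3) = 0.570071; V(3,-2) = 0.444348; V(3,-1) = 0.295716; V(3,+0) = 0.120000; V(3,+1) = 0.000000; V(3,+2) = 0.000000; V(3,+3) = 0.000000
Backward induction: V(k, j) = exp(-r*dt) * [p_u * V(k+1, j+1) + p_m * V(k+1, j) + p_d * V(k+1, j-1)]
  V(2,-2) = exp(-r*dt) * [p_u*0.295716 + p_m*0.444348 + p_d*0.570071] = 0.442325
  V(2,-1) = exp(-r*dt) * [p_u*0.120000 + p_m*0.295716 + p_d*0.444348] = 0.293693
  V(2,+0) = exp(-r*dt) * [p_u*0.000000 + p_m*0.120000 + p_d*0.295716] = 0.131776
  V(2,+1) = exp(-r*dt) * [p_u*0.000000 + p_m*0.000000 + p_d*0.120000] = 0.021063
  V(2,+2) = exp(-r*dt) * [p_u*0.000000 + p_m*0.000000 + p_d*0.000000] = 0.000000
  V(1,-1) = exp(-r*dt) * [p_u*0.131776 + p_m*0.293693 + p_d*0.442325] = 0.293844
  V(1,+0) = exp(-r*dt) * [p_u*0.021063 + p_m*0.131776 + p_d*0.293693] = 0.142572
  V(1,+1) = exp(-r*dt) * [p_u*0.000000 + p_m*0.021063 + p_d*0.131776] = 0.037149
  V(0,+0) = exp(-r*dt) * [p_u*0.037149 + p_m*0.142572 + p_d*0.293844] = 0.152314

Answer: Price = V(0,0) = 0.1523


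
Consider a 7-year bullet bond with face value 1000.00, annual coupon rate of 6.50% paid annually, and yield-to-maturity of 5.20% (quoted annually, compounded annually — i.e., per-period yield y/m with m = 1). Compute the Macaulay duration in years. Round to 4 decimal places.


Answer: Macaulay duration = 5.8873 years

Derivation:
Coupon per period c = face * coupon_rate / m = 65.000000
Periods per year m = 1; per-period yield y/m = 0.052000
Number of cashflows N = 7
Cashflows (t years, CF_t, discount factor 1/(1+y/m)^(m*t), PV):
  t = 1.0000: CF_t = 65.000000, DF = 0.950570, PV = 61.787072
  t = 2.0000: CF_t = 65.000000, DF = 0.903584, PV = 58.732958
  t = 3.0000: CF_t = 65.000000, DF = 0.858920, PV = 55.829808
  t = 4.0000: CF_t = 65.000000, DF = 0.816464, PV = 53.070160
  t = 5.0000: CF_t = 65.000000, DF = 0.776106, PV = 50.446920
  t = 6.0000: CF_t = 65.000000, DF = 0.737744, PV = 47.953346
  t = 7.0000: CF_t = 1065.000000, DF = 0.701277, PV = 746.860393
Price P = sum_t PV_t = 1074.680659
Macaulay numerator sum_t t * PV_t:
  t * PV_t at t = 1.0000: 61.787072
  t * PV_t at t = 2.0000: 117.465917
  t * PV_t at t = 3.0000: 167.489425
  t * PV_t at t = 4.0000: 212.280640
  t * PV_t at t = 5.0000: 252.234601
  t * PV_t at t = 6.0000: 287.720077
  t * PV_t at t = 7.0000: 5228.022754
Macaulay duration D = (sum_t t * PV_t) / P = 6327.000486 / 1074.680659 = 5.887331


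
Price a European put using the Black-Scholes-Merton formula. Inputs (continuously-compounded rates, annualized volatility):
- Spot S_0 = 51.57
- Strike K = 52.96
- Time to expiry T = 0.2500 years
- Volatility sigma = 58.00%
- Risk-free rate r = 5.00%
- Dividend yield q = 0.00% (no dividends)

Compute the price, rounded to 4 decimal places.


Answer: Price = 6.3607

Derivation:
d1 = (ln(S/K) + (r - q + 0.5*sigma^2) * T) / (sigma * sqrt(T)) = 0.09639033
d2 = d1 - sigma * sqrt(T) = -0.19360967
exp(-rT) = 0.98757780; exp(-qT) = 1.00000000
P = K * exp(-rT) * N(-d2) - S_0 * exp(-qT) * N(-d1)
N(-d1) = 0.46160528; N(-d2) = 0.57675924
P = 52.9600 * 0.98757780 * 0.57675924 - 51.5700 * 1.00000000 * 0.46160528 = 6.3607


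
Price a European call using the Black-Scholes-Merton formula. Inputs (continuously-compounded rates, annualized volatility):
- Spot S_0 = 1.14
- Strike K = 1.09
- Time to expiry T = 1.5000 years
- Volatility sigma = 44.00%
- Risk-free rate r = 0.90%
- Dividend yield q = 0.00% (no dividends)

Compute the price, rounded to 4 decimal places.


d1 = (ln(S/K) + (r - q + 0.5*sigma^2) * T) / (sigma * sqrt(T)) = 0.37772350
d2 = d1 - sigma * sqrt(T) = -0.16116424
exp(-rT) = 0.98659072; exp(-qT) = 1.00000000
C = S_0 * exp(-qT) * N(d1) - K * exp(-rT) * N(d2)
N(d1) = 0.64718200; N(d2) = 0.43598202
C = 1.1400 * 1.00000000 * 0.64718200 - 1.0900 * 0.98659072 * 0.43598202 = 0.2689

Answer: Price = 0.2689


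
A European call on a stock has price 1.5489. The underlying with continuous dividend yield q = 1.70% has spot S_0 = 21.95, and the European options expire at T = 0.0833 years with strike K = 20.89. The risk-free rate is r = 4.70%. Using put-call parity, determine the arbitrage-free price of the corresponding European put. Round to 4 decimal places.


Answer: Put price = 0.4383

Derivation:
Put-call parity: C - P = S_0 * exp(-qT) - K * exp(-rT).
S_0 * exp(-qT) = 21.9500 * 0.99858490 = 21.91893860
K * exp(-rT) = 20.8900 * 0.99609255 = 20.80837345
P = C - S*exp(-qT) + K*exp(-rT)
P = 1.5489 - 21.91893860 + 20.80837345 = 0.4383


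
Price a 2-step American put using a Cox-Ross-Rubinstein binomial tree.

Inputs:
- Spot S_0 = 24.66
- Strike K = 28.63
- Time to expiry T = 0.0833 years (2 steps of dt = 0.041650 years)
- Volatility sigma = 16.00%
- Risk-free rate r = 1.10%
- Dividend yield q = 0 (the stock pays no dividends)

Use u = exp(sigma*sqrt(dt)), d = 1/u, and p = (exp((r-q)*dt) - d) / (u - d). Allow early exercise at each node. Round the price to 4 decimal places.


dt = T/N = 0.041650
u = exp(sigma*sqrt(dt)) = 1.033192; d = 1/u = 0.967874
p = (exp((r-q)*dt) - d) / (u - d) = 0.498853
Discount per step: exp(-r*dt) = 0.999542
Stock lattice S(k, i) with i counting down-moves:
  k=0: S(0,0) = 24.6600
  k=1: S(1,0) = 25.4785; S(1,1) = 23.8678
  k=2: S(2,0) = 26.3242; S(2,1) = 24.6600; S(2,2) = 23.1010
Terminal payoffs V(N, i) = max(K - S_T, 0):
  V(2,0) = 2.305787; V(2,1) = 3.970000; V(2,2) = 5.529002
Backward induction: V(k, i) = exp(-r*dt) * [p * V(k+1, i) + (1-p) * V(k+1, i+1)]; then take max(V_cont, immediate exercise) for American.
  V(1,0) = exp(-r*dt) * [p*2.305787 + (1-p)*3.970000] = 3.138364; exercise = 3.151478; V(1,0) = max -> 3.151478
  V(1,1) = exp(-r*dt) * [p*3.970000 + (1-p)*5.529002] = 4.749112; exercise = 4.762226; V(1,1) = max -> 4.762226
  V(0,0) = exp(-r*dt) * [p*3.151478 + (1-p)*4.762226] = 3.956886; exercise = 3.970000; V(0,0) = max -> 3.970000

Answer: Price = V(0,0) = 3.9700


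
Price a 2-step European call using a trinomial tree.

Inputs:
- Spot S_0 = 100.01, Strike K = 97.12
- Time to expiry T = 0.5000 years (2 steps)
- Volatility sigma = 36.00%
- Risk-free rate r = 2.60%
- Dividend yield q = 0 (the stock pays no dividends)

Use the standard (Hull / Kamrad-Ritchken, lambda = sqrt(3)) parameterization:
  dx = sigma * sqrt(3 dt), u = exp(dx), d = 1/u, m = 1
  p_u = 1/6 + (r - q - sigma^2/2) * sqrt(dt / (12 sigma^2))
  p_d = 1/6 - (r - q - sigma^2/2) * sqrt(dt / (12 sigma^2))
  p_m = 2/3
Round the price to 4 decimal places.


dt = T/N = 0.250000; dx = sigma*sqrt(3*dt) = 0.311769
u = exp(dx) = 1.365839; d = 1/u = 0.732151
p_u = 0.151110, p_m = 0.666667, p_d = 0.182223
Discount per step: exp(-r*dt) = 0.993521
Stock lattice S(k, j) with j the centered position index:
  k=0: S(0,+0) = 100.0100
  k=1: S(1,-1) = 73.2224; S(1,+0) = 100.0100; S(1,+1) = 136.5976
  k=2: S(2,-2) = 53.6098; S(2,-1) = 73.2224; S(2,+0) = 100.0100; S(2,+1) = 136.5976; S(2,+2) = 186.5704
Terminal payoffs V(N, j) = max(S_T - K, 0):
  V(2,-2) = 0.000000; V(2,-1) = 0.000000; V(2,+0) = 2.890000; V(2,+1) = 39.477593; V(2,+2) = 89.450367
Backward induction: V(k, j) = exp(-r*dt) * [p_u * V(k+1, j+1) + p_m * V(k+1, j) + p_d * V(k+1, j-1)]
  V(1,-1) = exp(-r*dt) * [p_u*2.890000 + p_m*0.000000 + p_d*0.000000] = 0.433879
  V(1,+0) = exp(-r*dt) * [p_u*39.477593 + p_m*2.890000 + p_d*0.000000] = 7.841004
  V(1,+1) = exp(-r*dt) * [p_u*89.450367 + p_m*39.477593 + p_d*2.890000] = 40.100389
  V(0,+0) = exp(-r*dt) * [p_u*40.100389 + p_m*7.841004 + p_d*0.433879] = 11.292341

Answer: Price = V(0,0) = 11.2923


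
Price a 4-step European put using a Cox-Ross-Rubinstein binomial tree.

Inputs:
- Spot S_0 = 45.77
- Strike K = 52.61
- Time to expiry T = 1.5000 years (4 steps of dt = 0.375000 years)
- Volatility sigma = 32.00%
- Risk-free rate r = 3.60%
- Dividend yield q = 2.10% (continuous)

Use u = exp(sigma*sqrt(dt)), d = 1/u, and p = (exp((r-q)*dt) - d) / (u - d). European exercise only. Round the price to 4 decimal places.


Answer: Price = V(0,0) = 10.7007

Derivation:
dt = T/N = 0.375000
u = exp(sigma*sqrt(dt)) = 1.216477; d = 1/u = 0.822046
p = (exp((r-q)*dt) - d) / (u - d) = 0.465468
Discount per step: exp(-r*dt) = 0.986591
Stock lattice S(k, i) with i counting down-moves:
  k=0: S(0,0) = 45.7700
  k=1: S(1,0) = 55.6782; S(1,1) = 37.6250
  k=2: S(2,0) = 67.7312; S(2,1) = 45.7700; S(2,2) = 30.9295
  k=3: S(3,0) = 82.3935; S(3,1) = 55.6782; S(3,2) = 37.6250; S(3,3) = 25.4255
  k=4: S(4,0) = 100.2298; S(4,1) = 67.7312; S(4,2) = 45.7700; S(4,3) = 30.9295; S(4,4) = 20.9009
Terminal payoffs V(N, i) = max(K - S_T, 0):
  V(4,0) = 0.000000; V(4,1) = 0.000000; V(4,2) = 6.840000; V(4,3) = 21.680498; V(4,4) = 31.709102
Backward induction: V(k, i) = exp(-r*dt) * [p * V(k+1, i) + (1-p) * V(k+1, i+1)].
  V(3,0) = exp(-r*dt) * [p*0.000000 + (1-p)*0.000000] = 0.000000
  V(3,1) = exp(-r*dt) * [p*0.000000 + (1-p)*6.840000] = 3.607175
  V(3,2) = exp(-r*dt) * [p*6.840000 + (1-p)*21.680498] = 14.574635
  V(3,3) = exp(-r*dt) * [p*21.680498 + (1-p)*31.709102] = 26.678510
  V(2,0) = exp(-r*dt) * [p*0.000000 + (1-p)*3.607175] = 1.902297
  V(2,1) = exp(-r*dt) * [p*3.607175 + (1-p)*14.574635] = 9.342657
  V(2,2) = exp(-r*dt) * [p*14.574635 + (1-p)*26.678510] = 20.762356
  V(1,0) = exp(-r*dt) * [p*1.902297 + (1-p)*9.342657] = 5.800572
  V(1,1) = exp(-r*dt) * [p*9.342657 + (1-p)*20.762356] = 15.239725
  V(0,0) = exp(-r*dt) * [p*5.800572 + (1-p)*15.239725] = 10.700666


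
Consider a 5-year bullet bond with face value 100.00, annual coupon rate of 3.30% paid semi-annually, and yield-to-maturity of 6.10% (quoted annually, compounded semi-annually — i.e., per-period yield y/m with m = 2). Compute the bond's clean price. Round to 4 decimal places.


Coupon per period c = face * coupon_rate / m = 1.650000
Periods per year m = 2; per-period yield y/m = 0.030500
Number of cashflows N = 10
Cashflows (t years, CF_t, discount factor 1/(1+y/m)^(m*t), PV):
  t = 0.5000: CF_t = 1.650000, DF = 0.970403, PV = 1.601164
  t = 1.0000: CF_t = 1.650000, DF = 0.941681, PV = 1.553774
  t = 1.5000: CF_t = 1.650000, DF = 0.913810, PV = 1.507787
  t = 2.0000: CF_t = 1.650000, DF = 0.886764, PV = 1.463160
  t = 2.5000: CF_t = 1.650000, DF = 0.860518, PV = 1.419855
  t = 3.0000: CF_t = 1.650000, DF = 0.835049, PV = 1.377831
  t = 3.5000: CF_t = 1.650000, DF = 0.810334, PV = 1.337051
  t = 4.0000: CF_t = 1.650000, DF = 0.786350, PV = 1.297478
  t = 4.5000: CF_t = 1.650000, DF = 0.763076, PV = 1.259076
  t = 5.0000: CF_t = 101.650000, DF = 0.740491, PV = 75.270954
Price P = sum_t PV_t = 88.088131

Answer: Price = 88.0881


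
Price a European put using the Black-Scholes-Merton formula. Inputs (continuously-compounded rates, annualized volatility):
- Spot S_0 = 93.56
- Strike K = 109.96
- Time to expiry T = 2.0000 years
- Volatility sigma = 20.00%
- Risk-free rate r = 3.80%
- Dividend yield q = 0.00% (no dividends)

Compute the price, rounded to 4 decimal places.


d1 = (ln(S/K) + (r - q + 0.5*sigma^2) * T) / (sigma * sqrt(T)) = -0.16091531
d2 = d1 - sigma * sqrt(T) = -0.44375802
exp(-rT) = 0.92681621; exp(-qT) = 1.00000000
P = K * exp(-rT) * N(-d2) - S_0 * exp(-qT) * N(-d1)
N(-d1) = 0.56391995; N(-d2) = 0.67139123
P = 109.9600 * 0.92681621 * 0.67139123 - 93.5600 * 1.00000000 * 0.56391995 = 15.6629

Answer: Price = 15.6629


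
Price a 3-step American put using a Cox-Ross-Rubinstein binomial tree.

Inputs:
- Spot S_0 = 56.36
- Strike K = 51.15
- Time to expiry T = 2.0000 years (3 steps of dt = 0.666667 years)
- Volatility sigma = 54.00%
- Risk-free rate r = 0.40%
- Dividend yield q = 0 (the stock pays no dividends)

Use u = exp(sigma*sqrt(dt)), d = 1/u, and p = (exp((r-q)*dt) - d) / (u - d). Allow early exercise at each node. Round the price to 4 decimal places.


dt = T/N = 0.666667
u = exp(sigma*sqrt(dt)) = 1.554118; d = 1/u = 0.643452
p = (exp((r-q)*dt) - d) / (u - d) = 0.394457
Discount per step: exp(-r*dt) = 0.997337
Stock lattice S(k, i) with i counting down-moves:
  k=0: S(0,0) = 56.3600
  k=1: S(1,0) = 87.5901; S(1,1) = 36.2649
  k=2: S(2,0) = 136.1253; S(2,1) = 56.3600; S(2,2) = 23.3347
  k=3: S(3,0) = 211.5548; S(3,1) = 87.5901; S(3,2) = 36.2649; S(3,3) = 15.0148
Terminal payoffs V(N, i) = max(K - S_T, 0):
  V(3,0) = 0.000000; V(3,1) = 0.000000; V(3,2) = 14.885056; V(3,3) = 36.135217
Backward induction: V(k, i) = exp(-r*dt) * [p * V(k+1, i) + (1-p) * V(k+1, i+1)]; then take max(V_cont, immediate exercise) for American.
  V(2,0) = exp(-r*dt) * [p*0.000000 + (1-p)*0.000000] = 0.000000; exercise = 0.000000; V(2,0) = max -> 0.000000
  V(2,1) = exp(-r*dt) * [p*0.000000 + (1-p)*14.885056] = 8.989541; exercise = 0.000000; V(2,1) = max -> 8.989541
  V(2,2) = exp(-r*dt) * [p*14.885056 + (1-p)*36.135217] = 27.679038; exercise = 27.815257; V(2,2) = max -> 27.815257
  V(1,0) = exp(-r*dt) * [p*0.000000 + (1-p)*8.989541] = 5.429059; exercise = 0.000000; V(1,0) = max -> 5.429059
  V(1,1) = exp(-r*dt) * [p*8.989541 + (1-p)*27.815257] = 20.335027; exercise = 14.885056; V(1,1) = max -> 20.335027
  V(0,0) = exp(-r*dt) * [p*5.429059 + (1-p)*20.335027] = 14.416771; exercise = 0.000000; V(0,0) = max -> 14.416771

Answer: Price = V(0,0) = 14.4168
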